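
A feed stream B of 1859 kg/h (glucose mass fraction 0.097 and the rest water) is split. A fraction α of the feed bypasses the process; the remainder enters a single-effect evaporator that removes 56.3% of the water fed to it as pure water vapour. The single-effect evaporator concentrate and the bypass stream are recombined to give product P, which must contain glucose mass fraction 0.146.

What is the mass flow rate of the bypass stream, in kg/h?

All 1859×0.097 = 180.32 kg/h of glucose reaches P, so P = 180.32/0.146 = 1235.1 kg/h and vapour = 623.91 kg/h.
The evaporator receives (1−α)·1859 of feed at 0.903 water and removes 0.563 of that water:
0.563×0.903×(1−α)×1859 = 623.91
(1−α) = 623.91/945.1 = 0.6602;  α = 0.3398.
Bypass flow = 0.3398×1859 = 631.77 kg/h.

631.8 kg/h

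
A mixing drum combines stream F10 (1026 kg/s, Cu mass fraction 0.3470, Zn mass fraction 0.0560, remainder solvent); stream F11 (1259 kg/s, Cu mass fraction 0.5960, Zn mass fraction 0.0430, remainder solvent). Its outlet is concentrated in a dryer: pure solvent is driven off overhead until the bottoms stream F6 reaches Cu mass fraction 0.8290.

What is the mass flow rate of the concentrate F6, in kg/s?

Cu entering = 1026×0.347 + 1259×0.596 = 1106.4 kg/s.
All Cu reports to F6, so F6 = 1106.4/0.829 = 1334.6 kg/s.

1335 kg/s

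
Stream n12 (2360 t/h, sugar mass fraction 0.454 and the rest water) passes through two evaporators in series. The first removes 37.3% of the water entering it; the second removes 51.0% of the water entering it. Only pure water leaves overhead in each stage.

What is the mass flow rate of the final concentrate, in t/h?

water in feed = 2360×0.546 = 1288.6 t/h.
After stage 1: water left = (1−0.373)×1288.6 = 807.93; stream total = 1879.4 t/h.
After stage 2: water left = (1−0.510)×807.93 = 395.88; final concentrate = 1467.3 t/h.

1467 t/h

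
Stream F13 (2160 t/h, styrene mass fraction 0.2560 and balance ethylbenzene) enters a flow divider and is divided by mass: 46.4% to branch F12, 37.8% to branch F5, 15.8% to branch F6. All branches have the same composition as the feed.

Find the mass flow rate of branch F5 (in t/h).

Branch F5 flow = 0.378×2160 = 816.48 t/h.

816.5 t/h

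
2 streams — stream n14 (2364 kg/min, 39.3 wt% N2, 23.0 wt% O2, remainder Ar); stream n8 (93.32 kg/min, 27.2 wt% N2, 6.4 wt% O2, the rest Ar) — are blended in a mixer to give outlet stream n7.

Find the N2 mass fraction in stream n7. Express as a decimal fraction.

Total flow out = 2364 + 93.32 = 2457.3 kg/min.
N2 in = 2364×0.393 + 93.32×0.272 = 954.44 kg/min.
N2 mass fraction in n7 = 954.44/2457.3 = 0.3884.

0.3884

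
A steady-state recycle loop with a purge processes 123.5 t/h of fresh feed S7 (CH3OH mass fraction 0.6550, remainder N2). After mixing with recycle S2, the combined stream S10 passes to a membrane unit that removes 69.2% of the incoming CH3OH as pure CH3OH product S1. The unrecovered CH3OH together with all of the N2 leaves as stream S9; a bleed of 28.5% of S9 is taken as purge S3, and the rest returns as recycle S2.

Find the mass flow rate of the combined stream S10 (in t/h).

N2 enters only via S7 and leaves only via the purge: 123.5×0.345 = 0.285×(N2 in S9), and the membrane unit passes all N2, so N2 in S10 = N2 in S9 = 149.5 t/h.
CH3OH in S10: m_A = 123.5×0.655 + (1−0.285)·(1−0.692)·m_A, so m_A = 80.892/0.7798 = 103.74 t/h.
S10 = 103.74 + 149.5 = 253.24 t/h.

253.2 t/h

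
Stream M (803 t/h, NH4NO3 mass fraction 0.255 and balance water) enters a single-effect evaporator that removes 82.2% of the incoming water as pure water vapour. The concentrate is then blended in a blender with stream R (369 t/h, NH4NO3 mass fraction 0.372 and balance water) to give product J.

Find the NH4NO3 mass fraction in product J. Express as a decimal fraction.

Vapour removed = 0.822×0.745×803 = 491.75 t/h; concentrate = 311.25 t/h.
NH4NO3 reaching the mixer = 204.77 (from concentrate) + 369×0.372 = 342.03 t/h.
Product flow = 311.25 + 369 = 680.25 t/h; NH4NO3 fraction = 0.503.

0.503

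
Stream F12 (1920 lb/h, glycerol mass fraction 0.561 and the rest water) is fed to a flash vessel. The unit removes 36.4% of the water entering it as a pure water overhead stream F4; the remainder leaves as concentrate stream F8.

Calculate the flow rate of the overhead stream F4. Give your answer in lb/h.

306.8 lb/h

water entering = 1920×0.439 = 842.88 lb/h; overhead removed = 0.364×842.88 = 306.81 lb/h.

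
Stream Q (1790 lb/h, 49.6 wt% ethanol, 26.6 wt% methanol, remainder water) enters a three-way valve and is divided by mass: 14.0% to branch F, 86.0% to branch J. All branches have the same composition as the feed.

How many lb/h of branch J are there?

Branch J flow = 0.860×1790 = 1539.4 lb/h.

1539 lb/h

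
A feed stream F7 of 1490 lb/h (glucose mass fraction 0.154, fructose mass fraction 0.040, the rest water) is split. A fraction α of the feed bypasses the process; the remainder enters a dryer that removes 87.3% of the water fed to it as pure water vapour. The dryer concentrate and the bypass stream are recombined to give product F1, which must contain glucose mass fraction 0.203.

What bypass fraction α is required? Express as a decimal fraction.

All 1490×0.154 = 229.46 lb/h of glucose reaches F1, so F1 = 229.46/0.203 = 1130.3 lb/h and vapour = 359.66 lb/h.
The evaporator receives (1−α)·1490 of feed at 0.806 water and removes 0.873 of that water:
0.873×0.806×(1−α)×1490 = 359.66
(1−α) = 359.66/1048.4 = 0.3430;  α = 0.6570.

0.657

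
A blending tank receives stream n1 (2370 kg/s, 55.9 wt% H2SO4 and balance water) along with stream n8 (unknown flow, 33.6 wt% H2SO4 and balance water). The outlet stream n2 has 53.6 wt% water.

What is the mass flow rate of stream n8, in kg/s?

Let n8 be the unknown flow. Total out = 2370 + n8.
water balance: 1045.2 + 0.664·n8 = 0.536·(2370 + n8)
(0.664 − 0.536)·n8 = 0.536×2370 − 1045.2 = 225.15
n8 = 225.15 / 0.128 = 1759 kg/s

1759 kg/s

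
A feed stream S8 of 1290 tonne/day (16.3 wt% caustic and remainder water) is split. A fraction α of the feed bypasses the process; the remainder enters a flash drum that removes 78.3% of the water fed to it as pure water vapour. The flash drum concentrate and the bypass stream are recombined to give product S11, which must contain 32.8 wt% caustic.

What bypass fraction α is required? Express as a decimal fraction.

All 1290×0.163 = 210.27 tonne/day of caustic reaches S11, so S11 = 210.27/0.328 = 641.07 tonne/day and vapour = 648.93 tonne/day.
The evaporator receives (1−α)·1290 of feed at 0.837 water and removes 0.783 of that water:
0.783×0.837×(1−α)×1290 = 648.93
(1−α) = 648.93/845.43 = 0.7676;  α = 0.2324.

0.232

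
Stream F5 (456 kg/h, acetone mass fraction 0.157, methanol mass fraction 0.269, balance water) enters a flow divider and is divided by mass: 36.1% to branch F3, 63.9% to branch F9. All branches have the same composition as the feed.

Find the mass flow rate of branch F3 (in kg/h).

164.6 kg/h

Branch F3 flow = 0.361×456 = 164.62 kg/h.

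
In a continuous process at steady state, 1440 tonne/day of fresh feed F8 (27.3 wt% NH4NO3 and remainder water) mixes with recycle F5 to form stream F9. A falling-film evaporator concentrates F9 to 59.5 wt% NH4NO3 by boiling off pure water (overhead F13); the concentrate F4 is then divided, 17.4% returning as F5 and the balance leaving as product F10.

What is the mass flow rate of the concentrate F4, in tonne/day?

799.9 tonne/day

Overall NH4NO3 balance (none leaves overhead): NH4NO3 in fresh feed = NH4NO3 in product, i.e. 1440×0.273 = (1−0.174)·F4·0.595.
F4 = 393.12/(0.595×0.826) = 799.89 tonne/day.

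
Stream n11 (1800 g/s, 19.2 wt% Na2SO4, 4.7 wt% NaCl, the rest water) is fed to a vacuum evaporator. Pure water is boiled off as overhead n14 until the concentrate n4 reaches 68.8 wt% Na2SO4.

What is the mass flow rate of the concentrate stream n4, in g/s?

Na2SO4 is conserved: 1800×0.192 = 345.6 g/s all reports to the concentrate.
Concentrate = 345.6/(target fraction) = 502.33 g/s.

502.3 g/s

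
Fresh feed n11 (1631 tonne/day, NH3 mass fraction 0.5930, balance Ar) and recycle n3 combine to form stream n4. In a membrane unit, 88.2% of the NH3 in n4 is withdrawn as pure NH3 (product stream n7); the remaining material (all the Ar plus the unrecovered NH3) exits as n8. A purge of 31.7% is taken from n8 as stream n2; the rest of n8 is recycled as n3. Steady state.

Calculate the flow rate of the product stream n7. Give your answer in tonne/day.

NH3 in n4: m_A = 1631×0.593 + (1−0.317)·(1−0.882)·m_A, so m_A = 967.18/0.9194 = 1052 tonne/day.
Product n7 = 0.882×1052 = 927.83 tonne/day.

927.8 tonne/day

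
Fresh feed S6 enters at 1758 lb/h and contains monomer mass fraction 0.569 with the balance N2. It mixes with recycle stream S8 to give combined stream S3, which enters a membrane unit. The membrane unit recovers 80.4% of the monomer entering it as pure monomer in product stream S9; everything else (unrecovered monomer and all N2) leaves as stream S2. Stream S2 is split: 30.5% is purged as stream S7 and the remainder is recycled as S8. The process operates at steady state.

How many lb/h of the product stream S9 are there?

931.1 lb/h

monomer in S3: m_A = 1758×0.569 + (1−0.305)·(1−0.804)·m_A, so m_A = 1000.3/0.8638 = 1158.1 lb/h.
Product S9 = 0.804×1158.1 = 931.07 lb/h.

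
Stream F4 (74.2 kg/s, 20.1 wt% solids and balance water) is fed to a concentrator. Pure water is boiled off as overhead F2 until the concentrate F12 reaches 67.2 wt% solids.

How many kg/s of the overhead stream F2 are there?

52.01 kg/s

solids is conserved: 74.2×0.201 = 14.914 kg/s all reports to the concentrate.
Concentrate = 14.914/(target fraction) = 22.194 kg/s.
Overhead = 74.2 − 22.194 = 52.006 kg/s.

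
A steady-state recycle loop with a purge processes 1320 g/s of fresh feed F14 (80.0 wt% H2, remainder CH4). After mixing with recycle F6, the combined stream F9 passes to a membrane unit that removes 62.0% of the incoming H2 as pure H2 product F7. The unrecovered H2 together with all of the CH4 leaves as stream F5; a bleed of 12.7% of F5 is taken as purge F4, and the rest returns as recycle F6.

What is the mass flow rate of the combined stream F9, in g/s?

CH4 enters only via F14 and leaves only via the purge: 1320×0.200 = 0.127×(CH4 in F5), and the membrane unit passes all CH4, so CH4 in F9 = CH4 in F5 = 2078.7 g/s.
H2 in F9: m_A = 1320×0.800 + (1−0.127)·(1−0.620)·m_A, so m_A = 1056/0.6683 = 1580.2 g/s.
F9 = 1580.2 + 2078.7 = 3659 g/s.

3659 g/s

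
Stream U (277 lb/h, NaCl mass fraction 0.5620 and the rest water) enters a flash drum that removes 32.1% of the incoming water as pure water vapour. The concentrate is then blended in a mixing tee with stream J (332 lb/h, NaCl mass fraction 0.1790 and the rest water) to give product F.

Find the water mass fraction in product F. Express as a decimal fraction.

Vapour removed = 0.321×0.438×277 = 38.946 lb/h; concentrate = 238.05 lb/h.
water reaching the mixer = 82.38 (from concentrate) + 332×0.821 = 354.95 lb/h.
Product flow = 238.05 + 332 = 570.05 lb/h; water fraction = 0.6227.

0.6227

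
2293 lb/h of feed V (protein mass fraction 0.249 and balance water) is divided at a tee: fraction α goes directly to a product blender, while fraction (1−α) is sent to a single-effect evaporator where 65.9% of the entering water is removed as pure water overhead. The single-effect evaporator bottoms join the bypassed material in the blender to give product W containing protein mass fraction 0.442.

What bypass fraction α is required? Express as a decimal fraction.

0.118

All 2293×0.249 = 570.96 lb/h of protein reaches W, so W = 570.96/0.442 = 1291.8 lb/h and vapour = 1001.2 lb/h.
The evaporator receives (1−α)·2293 of feed at 0.751 water and removes 0.659 of that water:
0.659×0.751×(1−α)×2293 = 1001.2
(1−α) = 1001.2/1134.8 = 0.8823;  α = 0.1177.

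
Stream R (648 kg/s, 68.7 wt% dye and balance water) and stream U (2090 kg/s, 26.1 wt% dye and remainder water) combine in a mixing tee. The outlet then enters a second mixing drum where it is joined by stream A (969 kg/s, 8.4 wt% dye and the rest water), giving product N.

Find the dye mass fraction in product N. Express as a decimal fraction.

Overall, product flow = 3707 kg/s.
dye in = 648×0.687 + 2090×0.261 + 969×0.084 = 1072.1 kg/s.
dye fraction in N = 0.289.

0.289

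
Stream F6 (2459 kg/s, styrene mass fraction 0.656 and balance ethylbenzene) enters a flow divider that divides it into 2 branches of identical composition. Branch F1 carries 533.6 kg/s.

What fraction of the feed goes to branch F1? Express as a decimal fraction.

Fraction to F1 = 533.6/2459 = 0.2170.

0.217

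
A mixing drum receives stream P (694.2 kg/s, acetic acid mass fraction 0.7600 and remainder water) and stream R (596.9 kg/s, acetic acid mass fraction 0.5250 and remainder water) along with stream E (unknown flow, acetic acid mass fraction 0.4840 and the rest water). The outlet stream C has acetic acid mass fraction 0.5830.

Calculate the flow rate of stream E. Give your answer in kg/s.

Let E be the unknown flow. Total out = 1291.1 + E.
acetic acid balance: 840.96 + 0.484·E = 0.583·(1291.1 + E)
(0.484 − 0.583)·E = 0.583×1291.1 − 840.96 = -88.253
E = -88.253 / -0.099 = 891.45 kg/s

891.4 kg/s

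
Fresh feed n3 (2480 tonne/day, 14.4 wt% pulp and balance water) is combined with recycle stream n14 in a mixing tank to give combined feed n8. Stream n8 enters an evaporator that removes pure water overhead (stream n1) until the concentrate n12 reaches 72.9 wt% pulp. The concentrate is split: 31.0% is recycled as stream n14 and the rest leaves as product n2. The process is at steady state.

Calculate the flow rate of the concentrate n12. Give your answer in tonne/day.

710 tonne/day

Overall pulp balance (none leaves overhead): pulp in fresh feed = pulp in product, i.e. 2480×0.144 = (1−0.310)·n12·0.729.
n12 = 357.12/(0.729×0.690) = 709.97 tonne/day.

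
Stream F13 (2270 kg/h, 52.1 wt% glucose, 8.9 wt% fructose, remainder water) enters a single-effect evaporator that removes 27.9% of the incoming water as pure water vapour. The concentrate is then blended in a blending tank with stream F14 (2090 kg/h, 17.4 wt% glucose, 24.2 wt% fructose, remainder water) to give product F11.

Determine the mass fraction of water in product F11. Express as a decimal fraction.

0.452

Vapour removed = 0.279×0.390×2270 = 247 kg/h; concentrate = 2023 kg/h.
water reaching the mixer = 638.3 (from concentrate) + 2090×0.584 = 1858.9 kg/h.
Product flow = 2023 + 2090 = 4113 kg/h; water fraction = 0.452.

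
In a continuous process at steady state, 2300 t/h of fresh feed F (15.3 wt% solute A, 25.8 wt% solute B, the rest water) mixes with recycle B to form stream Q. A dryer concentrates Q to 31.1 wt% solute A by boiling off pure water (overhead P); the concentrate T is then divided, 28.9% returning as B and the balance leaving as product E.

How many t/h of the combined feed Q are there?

Overall solute A balance (none leaves overhead): solute A in fresh feed = solute A in product, i.e. 2300×0.153 = (1−0.289)·T·0.311.
T = 351.9/(0.311×0.711) = 1591.4 t/h.
Recycle B = 0.289×1591.4 = 459.93 t/h.
Combined feed Q = 2300 + 459.93 = 2759.9 t/h.

2760 t/h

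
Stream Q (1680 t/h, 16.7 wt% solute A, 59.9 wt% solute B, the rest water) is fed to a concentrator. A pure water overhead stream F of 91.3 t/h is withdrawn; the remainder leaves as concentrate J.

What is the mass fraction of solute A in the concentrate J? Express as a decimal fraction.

0.1766

solute A is not removed: 1680×0.167 = 280.56 t/h of solute A enters J.
Concentrate = 1680 − 91.3 = 1588.7 t/h.
Mass fraction = 280.56/1588.7 = 0.1766.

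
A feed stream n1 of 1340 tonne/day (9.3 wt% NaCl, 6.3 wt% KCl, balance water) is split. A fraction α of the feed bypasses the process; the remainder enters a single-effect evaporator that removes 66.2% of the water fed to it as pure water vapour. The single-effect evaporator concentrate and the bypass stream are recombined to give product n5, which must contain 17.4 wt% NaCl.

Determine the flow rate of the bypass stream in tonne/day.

All 1340×0.093 = 124.62 tonne/day of NaCl reaches n5, so n5 = 124.62/0.174 = 716.21 tonne/day and vapour = 623.79 tonne/day.
The evaporator receives (1−α)·1340 of feed at 0.844 water and removes 0.662 of that water:
0.662×0.844×(1−α)×1340 = 623.79
(1−α) = 623.79/748.7 = 0.8332;  α = 0.1668.
Bypass flow = 0.1668×1340 = 223.55 tonne/day.

223.5 tonne/day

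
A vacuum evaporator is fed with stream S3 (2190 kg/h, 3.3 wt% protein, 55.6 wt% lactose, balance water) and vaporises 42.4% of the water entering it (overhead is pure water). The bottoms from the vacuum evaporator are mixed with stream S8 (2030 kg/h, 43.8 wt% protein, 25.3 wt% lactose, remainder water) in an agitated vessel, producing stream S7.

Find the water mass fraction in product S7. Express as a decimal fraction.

0.2985

Vapour removed = 0.424×0.411×2190 = 381.64 kg/h; concentrate = 1808.4 kg/h.
water reaching the mixer = 518.45 (from concentrate) + 2030×0.309 = 1145.7 kg/h.
Product flow = 1808.4 + 2030 = 3838.4 kg/h; water fraction = 0.2985.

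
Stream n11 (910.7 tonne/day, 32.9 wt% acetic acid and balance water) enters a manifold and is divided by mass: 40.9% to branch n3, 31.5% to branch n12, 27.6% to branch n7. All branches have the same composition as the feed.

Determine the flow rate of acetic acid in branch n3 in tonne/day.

Branch n3 total = 0.409×910.7 = 372.48 tonne/day.
acetic acid in n3 = 0.329×372.48 = 122.54 tonne/day.

122.5 tonne/day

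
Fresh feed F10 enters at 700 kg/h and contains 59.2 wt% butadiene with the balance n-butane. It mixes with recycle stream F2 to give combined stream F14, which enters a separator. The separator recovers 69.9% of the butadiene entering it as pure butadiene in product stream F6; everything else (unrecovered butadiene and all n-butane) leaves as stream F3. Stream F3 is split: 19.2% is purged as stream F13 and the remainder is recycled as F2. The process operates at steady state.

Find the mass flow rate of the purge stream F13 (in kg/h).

317.2 kg/h

n-butane enters only via F10 and leaves only via the purge: 700×0.408 = 0.192×(n-butane in F3), and the separator passes all n-butane, so n-butane in F14 = n-butane in F3 = 1487.5 kg/h.
butadiene in F14: m_A = 700×0.592 + (1−0.192)·(1−0.699)·m_A, so m_A = 414.4/0.7568 = 547.57 kg/h.
F3 = (1−0.699)×547.57 + 1487.5 = 1652.3 kg/h.
Purge F13 = 0.192×1652.3 = 317.25 kg/h.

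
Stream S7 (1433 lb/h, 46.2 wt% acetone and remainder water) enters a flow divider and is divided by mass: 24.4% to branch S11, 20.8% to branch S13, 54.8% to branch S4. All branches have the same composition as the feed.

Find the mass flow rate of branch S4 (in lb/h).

Branch S4 flow = 0.548×1433 = 785.28 lb/h.

785.3 lb/h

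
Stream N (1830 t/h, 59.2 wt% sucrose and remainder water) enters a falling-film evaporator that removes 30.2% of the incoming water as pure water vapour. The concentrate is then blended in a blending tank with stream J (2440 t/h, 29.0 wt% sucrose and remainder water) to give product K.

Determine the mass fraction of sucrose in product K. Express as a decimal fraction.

0.443

Vapour removed = 0.302×0.408×1830 = 225.49 t/h; concentrate = 1604.5 t/h.
sucrose reaching the mixer = 1083.4 (from concentrate) + 2440×0.290 = 1791 t/h.
Product flow = 1604.5 + 2440 = 4044.5 t/h; sucrose fraction = 0.443.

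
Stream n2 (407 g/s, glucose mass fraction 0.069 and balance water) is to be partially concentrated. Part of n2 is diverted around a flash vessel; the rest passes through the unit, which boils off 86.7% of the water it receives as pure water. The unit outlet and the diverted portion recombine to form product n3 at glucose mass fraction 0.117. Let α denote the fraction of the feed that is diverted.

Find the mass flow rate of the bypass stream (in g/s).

All 407×0.069 = 28.083 g/s of glucose reaches n3, so n3 = 28.083/0.117 = 240.03 g/s and vapour = 166.97 g/s.
The evaporator receives (1−α)·407 of feed at 0.931 water and removes 0.867 of that water:
0.867×0.931×(1−α)×407 = 166.97
(1−α) = 166.97/328.52 = 0.5083;  α = 0.4917.
Bypass flow = 0.4917×407 = 200.14 g/s.

200.1 g/s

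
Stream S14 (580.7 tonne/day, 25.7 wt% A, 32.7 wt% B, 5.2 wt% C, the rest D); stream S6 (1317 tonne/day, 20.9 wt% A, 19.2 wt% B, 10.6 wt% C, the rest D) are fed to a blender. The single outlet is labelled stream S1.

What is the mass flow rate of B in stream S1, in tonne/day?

442.8 tonne/day

B out = B in = 580.7×0.327 + 1317×0.192 = 442.75 tonne/day.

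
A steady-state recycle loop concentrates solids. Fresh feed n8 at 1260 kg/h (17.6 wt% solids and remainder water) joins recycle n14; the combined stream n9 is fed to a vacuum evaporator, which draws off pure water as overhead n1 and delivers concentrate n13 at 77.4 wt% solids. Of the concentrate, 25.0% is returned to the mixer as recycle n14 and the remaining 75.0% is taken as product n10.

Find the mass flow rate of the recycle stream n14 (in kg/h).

95.5 kg/h

Overall solids balance (none leaves overhead): solids in fresh feed = solids in product, i.e. 1260×0.176 = (1−0.250)·n13·0.774.
n13 = 221.76/(0.774×0.750) = 382.02 kg/h.
Recycle n14 = 0.250×382.02 = 95.504 kg/h.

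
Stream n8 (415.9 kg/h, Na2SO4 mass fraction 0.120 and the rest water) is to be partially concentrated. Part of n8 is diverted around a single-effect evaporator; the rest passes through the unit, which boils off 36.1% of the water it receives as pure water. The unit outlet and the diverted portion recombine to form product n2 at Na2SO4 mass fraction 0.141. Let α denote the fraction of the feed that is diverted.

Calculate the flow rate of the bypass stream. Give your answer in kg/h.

All 415.9×0.120 = 49.908 kg/h of Na2SO4 reaches n2, so n2 = 49.908/0.141 = 353.96 kg/h and vapour = 61.943 kg/h.
The evaporator receives (1−α)·415.9 of feed at 0.880 water and removes 0.361 of that water:
0.361×0.880×(1−α)×415.9 = 61.943
(1−α) = 61.943/132.12 = 0.4688;  α = 0.5312.
Bypass flow = 0.5312×415.9 = 220.92 kg/h.

220.9 kg/h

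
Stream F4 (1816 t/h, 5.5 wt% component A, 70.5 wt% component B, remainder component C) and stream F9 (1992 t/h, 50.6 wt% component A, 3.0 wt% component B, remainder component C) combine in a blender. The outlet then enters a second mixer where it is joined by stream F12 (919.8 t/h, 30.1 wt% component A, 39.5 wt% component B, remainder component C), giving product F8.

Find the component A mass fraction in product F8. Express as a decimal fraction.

0.2929

Overall, product flow = 4727.8 t/h.
component A in = 1816×0.055 + 1992×0.506 + 919.8×0.301 = 1384.7 t/h.
component A fraction in F8 = 0.2929.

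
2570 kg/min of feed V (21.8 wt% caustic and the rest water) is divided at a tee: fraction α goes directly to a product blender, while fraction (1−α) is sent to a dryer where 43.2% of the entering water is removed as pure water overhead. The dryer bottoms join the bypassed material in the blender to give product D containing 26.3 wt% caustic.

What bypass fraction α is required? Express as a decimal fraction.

0.494

All 2570×0.218 = 560.26 kg/min of caustic reaches D, so D = 560.26/0.263 = 2130.3 kg/min and vapour = 439.73 kg/min.
The evaporator receives (1−α)·2570 of feed at 0.782 water and removes 0.432 of that water:
0.432×0.782×(1−α)×2570 = 439.73
(1−α) = 439.73/868.21 = 0.5065;  α = 0.4935.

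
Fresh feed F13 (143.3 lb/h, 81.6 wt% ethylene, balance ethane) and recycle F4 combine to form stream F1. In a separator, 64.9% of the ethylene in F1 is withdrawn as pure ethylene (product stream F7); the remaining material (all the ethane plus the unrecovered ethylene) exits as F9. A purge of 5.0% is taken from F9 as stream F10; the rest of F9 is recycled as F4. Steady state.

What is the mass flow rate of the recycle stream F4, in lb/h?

ethane enters only via F13 and leaves only via the purge: 143.3×0.184 = 0.050×(ethane in F9), and the separator passes all ethane, so ethane in F1 = ethane in F9 = 527.34 lb/h.
ethylene in F1: m_A = 143.3×0.816 + (1−0.050)·(1−0.649)·m_A, so m_A = 116.93/0.6665 = 175.43 lb/h.
F9 = (1−0.649)×175.43 + 527.34 = 588.92 lb/h.
Recycle F4 = (1−0.050)×588.92 = 559.47 lb/h.

559.5 lb/h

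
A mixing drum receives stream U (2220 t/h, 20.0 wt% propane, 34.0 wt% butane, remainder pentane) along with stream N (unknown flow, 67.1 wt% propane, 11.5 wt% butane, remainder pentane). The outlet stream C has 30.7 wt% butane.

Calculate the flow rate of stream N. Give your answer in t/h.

Let N be the unknown flow. Total out = 2220 + N.
butane balance: 754.8 + 0.115·N = 0.307·(2220 + N)
(0.115 − 0.307)·N = 0.307×2220 − 754.8 = -73.26
N = -73.26 / -0.192 = 381.56 t/h

381.6 t/h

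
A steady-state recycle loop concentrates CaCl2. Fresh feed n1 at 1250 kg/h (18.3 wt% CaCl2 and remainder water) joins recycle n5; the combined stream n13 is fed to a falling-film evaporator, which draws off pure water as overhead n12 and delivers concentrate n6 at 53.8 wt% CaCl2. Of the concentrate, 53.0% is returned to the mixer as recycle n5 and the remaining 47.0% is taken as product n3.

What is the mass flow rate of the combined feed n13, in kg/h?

Overall CaCl2 balance (none leaves overhead): CaCl2 in fresh feed = CaCl2 in product, i.e. 1250×0.183 = (1−0.530)·n6·0.538.
n6 = 228.75/(0.538×0.470) = 904.65 kg/h.
Recycle n5 = 0.530×904.65 = 479.46 kg/h.
Combined feed n13 = 1250 + 479.46 = 1729.5 kg/h.

1729 kg/h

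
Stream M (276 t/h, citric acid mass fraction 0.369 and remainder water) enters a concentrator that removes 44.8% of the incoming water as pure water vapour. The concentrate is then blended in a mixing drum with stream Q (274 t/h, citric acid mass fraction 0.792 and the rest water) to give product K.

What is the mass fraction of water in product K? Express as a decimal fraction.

Vapour removed = 0.448×0.631×276 = 78.022 t/h; concentrate = 197.98 t/h.
water reaching the mixer = 96.134 (from concentrate) + 274×0.208 = 153.13 t/h.
Product flow = 197.98 + 274 = 471.98 t/h; water fraction = 0.324.

0.324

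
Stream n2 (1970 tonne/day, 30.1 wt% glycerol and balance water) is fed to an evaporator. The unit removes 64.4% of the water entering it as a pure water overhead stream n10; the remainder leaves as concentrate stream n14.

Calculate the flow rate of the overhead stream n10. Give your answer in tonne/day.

water entering = 1970×0.699 = 1377 tonne/day; overhead removed = 0.644×1377 = 886.81 tonne/day.

886.8 tonne/day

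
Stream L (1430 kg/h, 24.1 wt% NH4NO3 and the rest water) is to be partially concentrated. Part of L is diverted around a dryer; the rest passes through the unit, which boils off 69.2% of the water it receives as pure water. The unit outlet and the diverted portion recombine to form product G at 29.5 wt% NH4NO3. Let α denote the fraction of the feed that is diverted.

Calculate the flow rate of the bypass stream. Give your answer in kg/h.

All 1430×0.241 = 344.63 kg/h of NH4NO3 reaches G, so G = 344.63/0.295 = 1168.2 kg/h and vapour = 261.76 kg/h.
The evaporator receives (1−α)·1430 of feed at 0.759 water and removes 0.692 of that water:
0.692×0.759×(1−α)×1430 = 261.76
(1−α) = 261.76/751.08 = 0.3485;  α = 0.6515.
Bypass flow = 0.6515×1430 = 931.62 kg/h.

931.6 kg/h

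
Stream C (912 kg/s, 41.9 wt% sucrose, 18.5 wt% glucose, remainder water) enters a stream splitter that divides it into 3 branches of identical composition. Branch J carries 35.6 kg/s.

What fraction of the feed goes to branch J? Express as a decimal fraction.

Fraction to J = 35.6/912 = 0.0390.

0.039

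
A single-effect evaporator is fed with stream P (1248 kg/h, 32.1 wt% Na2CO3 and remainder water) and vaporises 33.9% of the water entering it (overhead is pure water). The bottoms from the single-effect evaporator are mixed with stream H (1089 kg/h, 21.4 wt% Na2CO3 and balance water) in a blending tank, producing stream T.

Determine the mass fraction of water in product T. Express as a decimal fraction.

Vapour removed = 0.339×0.679×1248 = 287.27 kg/h; concentrate = 960.73 kg/h.
water reaching the mixer = 560.13 (from concentrate) + 1089×0.786 = 1416.1 kg/h.
Product flow = 960.73 + 1089 = 2049.7 kg/h; water fraction = 0.691.

0.691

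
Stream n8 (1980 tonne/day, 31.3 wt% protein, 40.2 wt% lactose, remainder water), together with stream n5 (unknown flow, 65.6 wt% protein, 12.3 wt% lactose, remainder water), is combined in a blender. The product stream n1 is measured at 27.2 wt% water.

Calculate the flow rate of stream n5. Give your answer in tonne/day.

504.7 tonne/day

Let n5 be the unknown flow. Total out = 1980 + n5.
water balance: 564.3 + 0.221·n5 = 0.272·(1980 + n5)
(0.221 − 0.272)·n5 = 0.272×1980 − 564.3 = -25.74
n5 = -25.74 / -0.051 = 504.71 tonne/day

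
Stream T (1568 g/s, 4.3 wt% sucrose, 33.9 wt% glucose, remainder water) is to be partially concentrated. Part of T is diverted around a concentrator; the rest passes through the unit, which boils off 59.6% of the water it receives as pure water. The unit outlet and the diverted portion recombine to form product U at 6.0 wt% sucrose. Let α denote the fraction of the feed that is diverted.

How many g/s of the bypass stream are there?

All 1568×0.043 = 67.424 g/s of sucrose reaches U, so U = 67.424/0.060 = 1123.7 g/s and vapour = 444.27 g/s.
The evaporator receives (1−α)·1568 of feed at 0.618 water and removes 0.596 of that water:
0.596×0.618×(1−α)×1568 = 444.27
(1−α) = 444.27/577.54 = 0.7692;  α = 0.2308.
Bypass flow = 0.2308×1568 = 361.83 g/s.

361.8 g/s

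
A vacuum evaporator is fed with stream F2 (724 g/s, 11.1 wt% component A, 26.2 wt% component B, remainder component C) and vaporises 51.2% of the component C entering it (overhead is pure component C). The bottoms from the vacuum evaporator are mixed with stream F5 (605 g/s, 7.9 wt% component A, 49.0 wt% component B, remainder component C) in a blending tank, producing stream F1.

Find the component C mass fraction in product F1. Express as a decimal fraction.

0.440

Vapour removed = 0.512×0.627×724 = 232.42 g/s; concentrate = 491.58 g/s.
component C reaching the mixer = 221.53 (from concentrate) + 605×0.431 = 482.28 g/s.
Product flow = 491.58 + 605 = 1096.6 g/s; component C fraction = 0.440.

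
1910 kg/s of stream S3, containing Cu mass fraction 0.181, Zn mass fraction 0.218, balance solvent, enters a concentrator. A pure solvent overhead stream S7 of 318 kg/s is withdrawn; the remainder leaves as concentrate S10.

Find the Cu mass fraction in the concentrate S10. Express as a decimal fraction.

Cu is not removed: 1910×0.181 = 345.71 kg/s of Cu enters S10.
Concentrate = 1910 − 318 = 1592 kg/s.
Mass fraction = 345.71/1592 = 0.217.

0.217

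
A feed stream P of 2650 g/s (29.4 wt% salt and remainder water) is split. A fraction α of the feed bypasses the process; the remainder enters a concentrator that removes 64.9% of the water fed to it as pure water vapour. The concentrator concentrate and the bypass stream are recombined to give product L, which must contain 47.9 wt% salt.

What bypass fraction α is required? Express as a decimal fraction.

0.157

All 2650×0.294 = 779.1 g/s of salt reaches L, so L = 779.1/0.479 = 1626.5 g/s and vapour = 1023.5 g/s.
The evaporator receives (1−α)·2650 of feed at 0.706 water and removes 0.649 of that water:
0.649×0.706×(1−α)×2650 = 1023.5
(1−α) = 1023.5/1214.2 = 0.8429;  α = 0.1571.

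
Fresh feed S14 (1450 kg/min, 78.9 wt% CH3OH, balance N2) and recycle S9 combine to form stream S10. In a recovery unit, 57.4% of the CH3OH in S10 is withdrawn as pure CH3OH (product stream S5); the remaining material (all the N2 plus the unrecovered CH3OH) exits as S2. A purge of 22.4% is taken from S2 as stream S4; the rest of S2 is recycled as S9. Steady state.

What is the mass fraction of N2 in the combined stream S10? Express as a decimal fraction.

N2 enters only via S14 and leaves only via the purge: 1450×0.211 = 0.224×(N2 in S2), and the recovery unit passes all N2, so N2 in S10 = N2 in S2 = 1365.8 kg/min.
CH3OH in S10: m_A = 1450×0.789 + (1−0.224)·(1−0.574)·m_A, so m_A = 1144/0.6694 = 1709 kg/min.
S10 = 1709 + 1365.8 = 3074.9 kg/min.
N2 fraction in S10 = 1365.8/3074.9 = 0.444.

0.444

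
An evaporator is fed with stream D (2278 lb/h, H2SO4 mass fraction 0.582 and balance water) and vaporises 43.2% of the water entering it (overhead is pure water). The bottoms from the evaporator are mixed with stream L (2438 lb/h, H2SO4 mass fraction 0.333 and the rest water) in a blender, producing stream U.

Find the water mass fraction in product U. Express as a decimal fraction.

Vapour removed = 0.432×0.418×2278 = 411.35 lb/h; concentrate = 1866.6 lb/h.
water reaching the mixer = 540.85 (from concentrate) + 2438×0.667 = 2167 lb/h.
Product flow = 1866.6 + 2438 = 4304.6 lb/h; water fraction = 0.503.

0.503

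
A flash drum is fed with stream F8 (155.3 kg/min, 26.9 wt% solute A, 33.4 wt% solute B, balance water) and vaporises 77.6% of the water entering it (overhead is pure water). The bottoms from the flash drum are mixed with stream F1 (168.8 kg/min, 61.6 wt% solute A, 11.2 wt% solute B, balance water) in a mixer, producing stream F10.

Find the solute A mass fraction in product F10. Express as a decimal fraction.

Vapour removed = 0.776×0.397×155.3 = 47.844 kg/min; concentrate = 107.46 kg/min.
solute A reaching the mixer = 41.776 (from concentrate) + 168.8×0.616 = 145.76 kg/min.
Product flow = 107.46 + 168.8 = 276.26 kg/min; solute A fraction = 0.528.

0.528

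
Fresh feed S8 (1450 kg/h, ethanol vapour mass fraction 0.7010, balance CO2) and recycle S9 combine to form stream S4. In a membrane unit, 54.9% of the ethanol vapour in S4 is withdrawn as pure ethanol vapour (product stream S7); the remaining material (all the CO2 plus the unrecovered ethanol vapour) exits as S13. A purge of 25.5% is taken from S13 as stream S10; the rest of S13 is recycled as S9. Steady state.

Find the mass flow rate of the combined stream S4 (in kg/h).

CO2 enters only via S8 and leaves only via the purge: 1450×0.299 = 0.255×(CO2 in S13), and the membrane unit passes all CO2, so CO2 in S4 = CO2 in S13 = 1700.2 kg/h.
ethanol vapour in S4: m_A = 1450×0.701 + (1−0.255)·(1−0.549)·m_A, so m_A = 1016.4/0.6640 = 1530.8 kg/h.
S4 = 1530.8 + 1700.2 = 3231 kg/h.

3231 kg/h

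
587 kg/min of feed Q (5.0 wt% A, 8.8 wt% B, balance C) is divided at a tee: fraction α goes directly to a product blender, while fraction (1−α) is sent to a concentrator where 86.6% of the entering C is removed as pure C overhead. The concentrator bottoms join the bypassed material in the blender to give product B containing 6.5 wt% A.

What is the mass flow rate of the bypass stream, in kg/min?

405.5 kg/min

All 587×0.050 = 29.35 kg/min of A reaches B, so B = 29.35/0.065 = 451.54 kg/min and vapour = 135.46 kg/min.
The evaporator receives (1−α)·587 of feed at 0.862 C and removes 0.866 of that C:
0.866×0.862×(1−α)×587 = 135.46
(1−α) = 135.46/438.19 = 0.3091;  α = 0.6909.
Bypass flow = 0.6909×587 = 405.54 kg/min.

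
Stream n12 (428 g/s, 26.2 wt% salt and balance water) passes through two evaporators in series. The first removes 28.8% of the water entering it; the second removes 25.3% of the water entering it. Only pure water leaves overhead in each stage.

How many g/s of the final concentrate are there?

water in feed = 428×0.738 = 315.86 g/s.
After stage 1: water left = (1−0.288)×315.86 = 224.9; stream total = 337.03 g/s.
After stage 2: water left = (1−0.253)×224.9 = 168; final concentrate = 280.13 g/s.

280.1 g/s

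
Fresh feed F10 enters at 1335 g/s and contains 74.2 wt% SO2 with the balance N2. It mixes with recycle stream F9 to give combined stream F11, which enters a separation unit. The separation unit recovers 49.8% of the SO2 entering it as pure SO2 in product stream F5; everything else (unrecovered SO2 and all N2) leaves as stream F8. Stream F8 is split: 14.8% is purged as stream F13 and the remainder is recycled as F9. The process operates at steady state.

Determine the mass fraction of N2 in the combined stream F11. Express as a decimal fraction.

0.573

N2 enters only via F10 and leaves only via the purge: 1335×0.258 = 0.148×(N2 in F8), and the separation unit passes all N2, so N2 in F11 = N2 in F8 = 2327.2 g/s.
SO2 in F11: m_A = 1335×0.742 + (1−0.148)·(1−0.498)·m_A, so m_A = 990.57/0.5723 = 1730.9 g/s.
F11 = 1730.9 + 2327.2 = 4058.1 g/s.
N2 fraction in F11 = 2327.2/4058.1 = 0.573.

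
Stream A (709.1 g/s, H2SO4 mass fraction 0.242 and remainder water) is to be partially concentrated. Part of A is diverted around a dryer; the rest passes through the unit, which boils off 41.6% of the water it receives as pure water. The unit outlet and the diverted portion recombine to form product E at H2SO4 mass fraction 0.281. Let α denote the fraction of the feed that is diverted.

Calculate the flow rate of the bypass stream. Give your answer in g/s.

All 709.1×0.242 = 171.6 g/s of H2SO4 reaches E, so E = 171.6/0.281 = 610.68 g/s and vapour = 98.416 g/s.
The evaporator receives (1−α)·709.1 of feed at 0.758 water and removes 0.416 of that water:
0.416×0.758×(1−α)×709.1 = 98.416
(1−α) = 98.416/223.6 = 0.4401;  α = 0.5599.
Bypass flow = 0.5599×709.1 = 396.99 g/s.

397 g/s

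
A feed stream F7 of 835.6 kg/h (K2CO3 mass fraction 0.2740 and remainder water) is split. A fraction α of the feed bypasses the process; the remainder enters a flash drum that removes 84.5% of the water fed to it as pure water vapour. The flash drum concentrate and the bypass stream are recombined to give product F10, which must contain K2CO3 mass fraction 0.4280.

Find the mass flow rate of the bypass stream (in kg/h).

345.5 kg/h

All 835.6×0.274 = 228.95 kg/h of K2CO3 reaches F10, so F10 = 228.95/0.428 = 534.94 kg/h and vapour = 300.66 kg/h.
The evaporator receives (1−α)·835.6 of feed at 0.726 water and removes 0.845 of that water:
0.845×0.726×(1−α)×835.6 = 300.66
(1−α) = 300.66/512.62 = 0.5865;  α = 0.4135.
Bypass flow = 0.4135×835.6 = 345.5 kg/h.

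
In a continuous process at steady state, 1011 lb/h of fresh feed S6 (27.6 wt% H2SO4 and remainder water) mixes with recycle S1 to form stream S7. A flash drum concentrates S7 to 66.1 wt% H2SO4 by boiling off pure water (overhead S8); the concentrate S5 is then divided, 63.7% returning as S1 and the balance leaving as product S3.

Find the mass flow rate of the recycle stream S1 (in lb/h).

Overall H2SO4 balance (none leaves overhead): H2SO4 in fresh feed = H2SO4 in product, i.e. 1011×0.276 = (1−0.637)·S5·0.661.
S5 = 279.04/(0.661×0.363) = 1162.9 lb/h.
Recycle S1 = 0.637×1162.9 = 740.78 lb/h.

740.8 lb/h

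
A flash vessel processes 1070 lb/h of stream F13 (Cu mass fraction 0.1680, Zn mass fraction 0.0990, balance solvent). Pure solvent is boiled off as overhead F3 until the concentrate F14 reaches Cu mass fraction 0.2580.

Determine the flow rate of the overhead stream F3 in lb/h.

373.3 lb/h

Cu is conserved: 1070×0.168 = 179.76 lb/h all reports to the concentrate.
Concentrate = 179.76/(target fraction) = 696.74 lb/h.
Overhead = 1070 − 696.74 = 373.26 lb/h.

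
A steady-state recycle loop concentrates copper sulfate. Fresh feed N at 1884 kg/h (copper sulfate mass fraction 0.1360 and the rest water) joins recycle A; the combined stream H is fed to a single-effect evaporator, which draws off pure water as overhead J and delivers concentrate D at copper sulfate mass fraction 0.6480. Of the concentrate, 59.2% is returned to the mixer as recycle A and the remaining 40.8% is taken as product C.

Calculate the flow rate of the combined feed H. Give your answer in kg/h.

Overall copper sulfate balance (none leaves overhead): copper sulfate in fresh feed = copper sulfate in product, i.e. 1884×0.136 = (1−0.592)·D·0.648.
D = 256.22/(0.648×0.408) = 969.14 kg/h.
Recycle A = 0.592×969.14 = 573.73 kg/h.
Combined feed H = 1884 + 573.73 = 2457.7 kg/h.

2458 kg/h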